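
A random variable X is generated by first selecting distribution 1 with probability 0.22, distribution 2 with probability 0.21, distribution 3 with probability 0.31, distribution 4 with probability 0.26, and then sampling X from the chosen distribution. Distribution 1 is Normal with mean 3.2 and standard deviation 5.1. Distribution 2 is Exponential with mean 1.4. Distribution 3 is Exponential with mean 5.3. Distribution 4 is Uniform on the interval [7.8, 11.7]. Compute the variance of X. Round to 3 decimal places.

24.469

Per component, 1: μ=3.2, E[X²]=36.25; 2: μ=1.4, E[X²]=3.92; 3: μ=5.3, E[X²]=56.18; 4: μ=9.75, E[X²]=96.33.
E[X] = 0.22·3.2 + 0.21·1.4 + 0.31·5.3 + 0.26·9.75 = 5.176.
E[X²] = 0.22·36.25 + 0.21·3.92 + 0.31·56.18 + 0.26·96.33 = 51.2598.
Var(X) = E[X²] − (E[X])² = 51.2598 − 26.791 = 24.4688.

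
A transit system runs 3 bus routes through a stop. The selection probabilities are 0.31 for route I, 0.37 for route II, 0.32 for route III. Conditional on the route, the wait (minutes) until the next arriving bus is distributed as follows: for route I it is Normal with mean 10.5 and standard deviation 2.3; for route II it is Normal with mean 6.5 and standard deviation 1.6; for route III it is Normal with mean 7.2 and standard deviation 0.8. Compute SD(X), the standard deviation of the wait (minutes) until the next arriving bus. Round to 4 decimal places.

2.4011

Per component, I: μ=10.5, E[X²]=115.54; II: μ=6.5, E[X²]=44.81; III: μ=7.2, E[X²]=52.48.
E[X] = 0.31·10.5 + 0.37·6.5 + 0.32·7.2 = 7.964.
E[X²] = 0.31·115.54 + 0.37·44.81 + 0.32·52.48 = 69.1907.
Var(X) = E[X²] − (E[X])² = 69.1907 − 63.4253 = 5.7654.
SD(X) = √5.7654 = 2.40113.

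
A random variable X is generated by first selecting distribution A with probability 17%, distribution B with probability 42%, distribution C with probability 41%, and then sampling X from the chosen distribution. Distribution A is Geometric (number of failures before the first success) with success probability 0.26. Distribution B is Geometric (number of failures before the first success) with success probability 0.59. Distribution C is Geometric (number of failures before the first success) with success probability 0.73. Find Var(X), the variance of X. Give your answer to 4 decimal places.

Per component, A: μ=2.84615, E[X²]=19.0473; B: μ=0.694915, E[X²]=1.66073; C: μ=0.369863, E[X²]=0.64346.
E[X] = 0.17·2.84615 + 0.42·0.694915 + 0.41·0.369863 = 0.927354.
E[X²] = 0.17·19.0473 + 0.42·1.66073 + 0.41·0.64346 = 4.19937.
Var(X) = E[X²] − (E[X])² = 4.19937 − 0.859986 = 3.33939.

3.3394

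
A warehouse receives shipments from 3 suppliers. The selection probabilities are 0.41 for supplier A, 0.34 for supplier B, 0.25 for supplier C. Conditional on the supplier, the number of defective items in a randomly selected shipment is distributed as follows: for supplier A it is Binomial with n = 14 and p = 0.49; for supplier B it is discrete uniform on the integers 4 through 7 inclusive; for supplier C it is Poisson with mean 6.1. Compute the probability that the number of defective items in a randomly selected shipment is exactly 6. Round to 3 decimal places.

0.203

Conditional on each supplier, P(X = 6): A: 0.190236; B: 0.25; C: 0.160491.
By total probability, P(X = 6) = 0.41·0.190236 + 0.34·0.25 + 0.25·0.160491 = 0.20312.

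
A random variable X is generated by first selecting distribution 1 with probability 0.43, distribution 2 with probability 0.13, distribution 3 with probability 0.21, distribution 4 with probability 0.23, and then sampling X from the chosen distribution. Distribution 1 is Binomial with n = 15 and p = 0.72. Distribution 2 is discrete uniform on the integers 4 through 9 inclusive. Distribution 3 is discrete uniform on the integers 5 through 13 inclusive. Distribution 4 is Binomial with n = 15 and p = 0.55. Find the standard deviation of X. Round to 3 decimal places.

Per component, 1: μ=10.8, E[X²]=119.664; 2: μ=6.5, E[X²]=45.1667; 3: μ=9, E[X²]=87.6667; 4: μ=8.25, E[X²]=71.775.
E[X] = 0.43·10.8 + 0.13·6.5 + 0.21·9 + 0.23·8.25 = 9.2765.
E[X²] = 0.43·119.664 + 0.13·45.1667 + 0.21·87.6667 + 0.23·71.775 = 92.2454.
Var(X) = E[X²] − (E[X])² = 92.2454 − 86.0535 = 6.19198.
SD(X) = √6.19198 = 2.48837.

2.488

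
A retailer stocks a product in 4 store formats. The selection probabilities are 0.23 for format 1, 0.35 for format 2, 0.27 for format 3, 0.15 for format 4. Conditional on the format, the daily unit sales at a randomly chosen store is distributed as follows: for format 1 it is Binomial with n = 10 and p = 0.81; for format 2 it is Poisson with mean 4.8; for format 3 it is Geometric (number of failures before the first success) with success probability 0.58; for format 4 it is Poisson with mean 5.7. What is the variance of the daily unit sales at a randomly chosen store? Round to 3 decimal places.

10.295

Per component, 1: μ=8.1, E[X²]=67.149; 2: μ=4.8, E[X²]=27.84; 3: μ=0.724138, E[X²]=1.77289; 4: μ=5.7, E[X²]=38.19.
E[X] = 0.23·8.1 + 0.35·4.8 + 0.27·0.724138 + 0.15·5.7 = 4.59352.
E[X²] = 0.23·67.149 + 0.35·27.84 + 0.27·1.77289 + 0.15·38.19 = 31.3955.
Var(X) = E[X²] − (E[X])² = 31.3955 − 21.1004 = 10.295.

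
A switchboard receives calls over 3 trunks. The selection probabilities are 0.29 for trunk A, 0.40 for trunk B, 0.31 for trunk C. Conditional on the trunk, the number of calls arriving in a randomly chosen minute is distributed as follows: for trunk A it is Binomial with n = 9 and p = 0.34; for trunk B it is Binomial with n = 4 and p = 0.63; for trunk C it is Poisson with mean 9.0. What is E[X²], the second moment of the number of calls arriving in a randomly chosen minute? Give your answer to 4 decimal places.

For each component E[X²] = Var + (mean)², giving A: 11.3832; B: 7.2828; C: 90.
Overall E[X²] = 0.29·11.3832 + 0.4·7.2828 + 0.31·90 = 34.1142.

34.1142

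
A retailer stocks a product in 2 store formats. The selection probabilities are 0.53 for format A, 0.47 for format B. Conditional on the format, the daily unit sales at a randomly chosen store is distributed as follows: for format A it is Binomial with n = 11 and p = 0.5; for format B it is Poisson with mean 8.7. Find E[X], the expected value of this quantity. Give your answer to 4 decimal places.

7.0040

Component means — A: 5.5; B: 8.7.
E[X] = 0.53·5.5 + 0.47·8.7 = 7.004.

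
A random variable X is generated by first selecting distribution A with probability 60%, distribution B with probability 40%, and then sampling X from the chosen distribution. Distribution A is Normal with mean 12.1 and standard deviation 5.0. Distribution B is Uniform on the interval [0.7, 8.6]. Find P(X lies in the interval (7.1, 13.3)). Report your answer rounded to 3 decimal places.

0.338

Conditional on each component, P(7.1 < X < 13.3): A: 0.43618; B: 0.189873.
By total probability, P(7.1 < X < 13.3) = 0.6·0.43618 + 0.4·0.189873 = 0.337657.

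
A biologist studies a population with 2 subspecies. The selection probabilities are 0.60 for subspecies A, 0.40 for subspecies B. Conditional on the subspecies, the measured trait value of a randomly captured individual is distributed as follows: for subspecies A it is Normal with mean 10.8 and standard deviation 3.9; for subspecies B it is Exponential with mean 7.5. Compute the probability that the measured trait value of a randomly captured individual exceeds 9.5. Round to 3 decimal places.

Conditional on each subspecies, P(X > 9.5): A: 0.630559; B: 0.281769.
By total probability, P(X > 9.5) = 0.6·0.630559 + 0.4·0.281769 = 0.491043.

0.491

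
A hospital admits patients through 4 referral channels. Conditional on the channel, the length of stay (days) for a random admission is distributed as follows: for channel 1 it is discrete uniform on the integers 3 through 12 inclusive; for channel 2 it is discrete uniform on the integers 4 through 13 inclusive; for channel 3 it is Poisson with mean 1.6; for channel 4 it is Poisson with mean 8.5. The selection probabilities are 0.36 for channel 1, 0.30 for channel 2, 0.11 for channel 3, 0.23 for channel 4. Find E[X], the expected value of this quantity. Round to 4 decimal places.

7.3810

Component means — 1: 7.5; 2: 8.5; 3: 1.6; 4: 8.5.
E[X] = 0.36·7.5 + 0.3·8.5 + 0.11·1.6 + 0.23·8.5 = 7.381.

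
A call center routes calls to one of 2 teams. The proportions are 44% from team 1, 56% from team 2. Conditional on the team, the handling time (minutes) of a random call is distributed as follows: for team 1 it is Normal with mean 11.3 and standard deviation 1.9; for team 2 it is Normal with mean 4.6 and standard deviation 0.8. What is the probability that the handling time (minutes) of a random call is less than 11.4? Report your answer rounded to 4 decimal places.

Conditional on each team, P(X < 11.4): 1: 0.520987; 2: 1.
By total probability, P(X < 11.4) = 0.44·0.520987 + 0.56·1 = 0.789234.

0.7892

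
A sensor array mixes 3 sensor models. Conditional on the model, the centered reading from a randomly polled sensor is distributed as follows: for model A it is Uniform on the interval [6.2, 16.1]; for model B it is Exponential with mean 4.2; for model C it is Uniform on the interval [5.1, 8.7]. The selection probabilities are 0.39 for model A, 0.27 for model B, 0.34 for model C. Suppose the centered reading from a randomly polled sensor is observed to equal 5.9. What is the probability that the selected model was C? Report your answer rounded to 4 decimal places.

Likelihoods f(5.9 | ·): A: 0; B: 0.0584346; C: 0.277778.
Posterior ∝ prior × likelihood. Numerator for C: 0.34·0.277778 = 0.0944444.
Normalizing constant: 0.39·0 + 0.27·0.0584346 + 0.34·0.277778 = 0.110222.
P(C | observation) = 0.0944444 / 0.110222 = 0.856858.

0.8569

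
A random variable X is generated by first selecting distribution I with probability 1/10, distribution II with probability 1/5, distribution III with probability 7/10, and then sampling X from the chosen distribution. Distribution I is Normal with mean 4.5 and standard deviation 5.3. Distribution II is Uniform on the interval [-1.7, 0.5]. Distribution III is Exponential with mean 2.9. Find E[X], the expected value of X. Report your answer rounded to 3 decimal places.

2.360

Component means — I: 4.5; II: -0.6; III: 2.9.
E[X] = 0.1·4.5 + 0.2·-0.6 + 0.7·2.9 = 2.36.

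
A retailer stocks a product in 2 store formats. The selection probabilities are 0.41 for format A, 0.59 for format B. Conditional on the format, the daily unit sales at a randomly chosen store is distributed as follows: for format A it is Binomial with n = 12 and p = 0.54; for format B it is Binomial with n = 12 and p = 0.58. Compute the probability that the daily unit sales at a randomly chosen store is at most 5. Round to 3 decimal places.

Conditional on each format, P(X ≤ 5): A: 0.284334; B: 0.195859.
By total probability, P(X ≤ 5) = 0.41·0.284334 + 0.59·0.195859 = 0.232134.

0.232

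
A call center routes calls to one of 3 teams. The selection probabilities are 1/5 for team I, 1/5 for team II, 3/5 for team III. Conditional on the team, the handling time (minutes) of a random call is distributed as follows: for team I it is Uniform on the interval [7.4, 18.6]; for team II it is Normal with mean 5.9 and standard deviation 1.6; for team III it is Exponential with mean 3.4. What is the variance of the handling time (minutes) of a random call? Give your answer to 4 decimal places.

Per component, I: μ=13, E[X²]=179.453; II: μ=5.9, E[X²]=37.37; III: μ=3.4, E[X²]=23.12.
E[X] = 0.2·13 + 0.2·5.9 + 0.6·3.4 = 5.82.
E[X²] = 0.2·179.453 + 0.2·37.37 + 0.6·23.12 = 57.2367.
Var(X) = E[X²] − (E[X])² = 57.2367 − 33.8724 = 23.3643.

23.3643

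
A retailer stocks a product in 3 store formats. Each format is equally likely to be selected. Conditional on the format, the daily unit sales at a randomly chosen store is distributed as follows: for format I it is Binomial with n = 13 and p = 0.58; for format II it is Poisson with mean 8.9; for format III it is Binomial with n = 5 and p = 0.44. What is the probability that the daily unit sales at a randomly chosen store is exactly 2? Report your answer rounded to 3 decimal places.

0.116

Conditional on each format, P(X = 2): I: 0.00188232; II: 0.00540168; III: 0.339993.
By total probability, P(X = 2) = 0.333333·0.00188232 + 0.333333·0.00540168 + 0.333333·0.339993 = 0.115759.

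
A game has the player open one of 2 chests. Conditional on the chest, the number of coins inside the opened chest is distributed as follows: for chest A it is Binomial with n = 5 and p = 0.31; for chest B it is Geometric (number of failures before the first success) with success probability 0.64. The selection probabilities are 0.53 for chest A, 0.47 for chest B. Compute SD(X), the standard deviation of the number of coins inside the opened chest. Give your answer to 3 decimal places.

1.106

Per component, A: μ=1.55, E[X²]=3.472; B: μ=0.5625, E[X²]=1.19531.
E[X] = 0.53·1.55 + 0.47·0.5625 = 1.08588.
E[X²] = 0.53·3.472 + 0.47·1.19531 = 2.40196.
Var(X) = E[X²] − (E[X])² = 2.40196 − 1.17912 = 1.22283.
SD(X) = √1.22283 = 1.10582.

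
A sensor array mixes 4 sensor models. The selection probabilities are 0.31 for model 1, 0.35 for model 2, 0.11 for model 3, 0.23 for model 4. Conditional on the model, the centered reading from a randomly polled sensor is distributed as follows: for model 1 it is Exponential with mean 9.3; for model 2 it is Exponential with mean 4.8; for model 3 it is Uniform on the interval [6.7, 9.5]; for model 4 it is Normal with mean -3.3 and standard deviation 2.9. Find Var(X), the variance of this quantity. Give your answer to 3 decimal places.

Per component, 1: μ=9.3, E[X²]=172.98; 2: μ=4.8, E[X²]=46.08; 3: μ=8.1, E[X²]=66.2633; 4: μ=-3.3, E[X²]=19.3.
E[X] = 0.31·9.3 + 0.35·4.8 + 0.11·8.1 + 0.23·-3.3 = 4.695.
E[X²] = 0.31·172.98 + 0.35·46.08 + 0.11·66.2633 + 0.23·19.3 = 81.4798.
Var(X) = E[X²] − (E[X])² = 81.4798 − 22.043 = 59.4367.

59.437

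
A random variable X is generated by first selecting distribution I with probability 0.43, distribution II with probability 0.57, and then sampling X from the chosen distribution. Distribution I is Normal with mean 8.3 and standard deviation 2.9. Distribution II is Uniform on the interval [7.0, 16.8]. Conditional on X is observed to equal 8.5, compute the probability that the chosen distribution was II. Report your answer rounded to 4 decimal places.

0.4964

Likelihoods f(8.5 | ·): I: 0.13724; II: 0.102041.
Posterior ∝ prior × likelihood. Numerator for II: 0.57·0.102041 = 0.0581633.
Normalizing constant: 0.43·0.13724 + 0.57·0.102041 = 0.117176.
P(II | observation) = 0.0581633 / 0.117176 = 0.496374.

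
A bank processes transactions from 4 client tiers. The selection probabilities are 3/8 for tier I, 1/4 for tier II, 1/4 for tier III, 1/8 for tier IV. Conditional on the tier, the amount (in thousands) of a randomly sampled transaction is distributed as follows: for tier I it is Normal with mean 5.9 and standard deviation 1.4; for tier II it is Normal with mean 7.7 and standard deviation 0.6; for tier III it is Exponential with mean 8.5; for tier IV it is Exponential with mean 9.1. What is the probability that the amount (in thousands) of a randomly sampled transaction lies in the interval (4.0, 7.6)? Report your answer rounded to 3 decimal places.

Conditional on each tier, P(4.0 < X < 7.6): I: 0.800313; II: 0.433816; III: 0.215666; IV: 0.210517.
By total probability, P(4.0 < X < 7.6) = 0.375·0.800313 + 0.25·0.433816 + 0.25·0.215666 + 0.125·0.210517 = 0.488803.

0.489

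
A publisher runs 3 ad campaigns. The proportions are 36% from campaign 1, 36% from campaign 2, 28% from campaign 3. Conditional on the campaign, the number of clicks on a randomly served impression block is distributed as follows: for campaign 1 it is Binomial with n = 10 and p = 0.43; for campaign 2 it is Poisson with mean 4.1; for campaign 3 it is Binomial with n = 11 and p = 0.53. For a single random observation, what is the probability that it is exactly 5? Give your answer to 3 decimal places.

Conditional on each campaign, P(X = 5): 1: 0.222904; 2: 0.160004; 3: 0.208261.
By total probability, P(X = 5) = 0.36·0.222904 + 0.36·0.160004 + 0.28·0.208261 = 0.19616.

0.196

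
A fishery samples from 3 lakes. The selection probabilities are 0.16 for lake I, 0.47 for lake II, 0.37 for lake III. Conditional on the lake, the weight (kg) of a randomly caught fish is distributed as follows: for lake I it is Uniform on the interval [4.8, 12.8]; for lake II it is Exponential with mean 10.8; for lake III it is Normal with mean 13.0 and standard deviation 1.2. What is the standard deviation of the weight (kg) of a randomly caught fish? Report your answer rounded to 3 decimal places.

Per component, I: μ=8.8, E[X²]=82.7733; II: μ=10.8, E[X²]=233.28; III: μ=13, E[X²]=170.44.
E[X] = 0.16·8.8 + 0.47·10.8 + 0.37·13 = 11.294.
E[X²] = 0.16·82.7733 + 0.47·233.28 + 0.37·170.44 = 185.948.
Var(X) = E[X²] − (E[X])² = 185.948 − 127.554 = 58.3937.
SD(X) = √58.3937 = 7.64158.

7.642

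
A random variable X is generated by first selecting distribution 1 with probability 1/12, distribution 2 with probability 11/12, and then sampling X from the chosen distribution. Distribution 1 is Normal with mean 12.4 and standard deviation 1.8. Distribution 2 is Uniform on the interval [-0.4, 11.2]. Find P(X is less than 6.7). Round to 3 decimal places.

0.561

Conditional on each component, P(X < 6.7): 1: 0.000770985; 2: 0.612069.
By total probability, P(X < 6.7) = 0.0833333·0.000770985 + 0.916667·0.612069 = 0.561127.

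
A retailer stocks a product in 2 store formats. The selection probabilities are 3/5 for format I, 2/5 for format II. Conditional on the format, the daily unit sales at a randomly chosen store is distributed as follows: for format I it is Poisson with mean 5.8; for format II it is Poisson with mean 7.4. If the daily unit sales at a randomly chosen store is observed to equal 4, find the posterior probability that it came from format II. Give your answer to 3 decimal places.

Likelihoods P(X=4 | ·): I: 0.142755; II: 0.0763724.
Posterior ∝ prior × likelihood. Numerator for II: 0.4·0.0763724 = 0.030549.
Normalizing constant: 0.6·0.142755 + 0.4·0.0763724 = 0.116202.
P(II | observation) = 0.030549 / 0.116202 = 0.262895.

0.263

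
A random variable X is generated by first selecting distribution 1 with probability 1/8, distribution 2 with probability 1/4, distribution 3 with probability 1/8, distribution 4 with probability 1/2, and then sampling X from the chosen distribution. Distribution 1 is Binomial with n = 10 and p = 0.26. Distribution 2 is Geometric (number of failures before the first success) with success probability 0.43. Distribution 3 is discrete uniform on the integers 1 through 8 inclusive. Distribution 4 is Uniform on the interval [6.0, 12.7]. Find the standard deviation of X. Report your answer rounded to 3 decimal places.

Per component, 1: μ=2.6, E[X²]=8.684; 2: μ=1.32558, E[X²]=4.83991; 3: μ=4.5, E[X²]=25.5; 4: μ=9.35, E[X²]=91.1633.
E[X] = 0.125·2.6 + 0.25·1.32558 + 0.125·4.5 + 0.5·9.35 = 5.8939.
E[X²] = 0.125·8.684 + 0.25·4.83991 + 0.125·25.5 + 0.5·91.1633 = 51.0646.
Var(X) = E[X²] − (E[X])² = 51.0646 − 34.738 = 16.3266.
SD(X) = √16.3266 = 4.04062.

4.041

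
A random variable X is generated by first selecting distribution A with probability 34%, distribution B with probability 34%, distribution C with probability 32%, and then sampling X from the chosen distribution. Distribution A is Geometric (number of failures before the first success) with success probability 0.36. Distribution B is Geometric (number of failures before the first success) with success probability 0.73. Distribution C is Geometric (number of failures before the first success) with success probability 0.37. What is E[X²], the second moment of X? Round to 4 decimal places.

For each component E[X²] = Var + (mean)², giving A: 8.09877; B: 0.64346; C: 7.5011.
Overall E[X²] = 0.34·8.09877 + 0.34·0.64346 + 0.32·7.5011 = 5.37271.

5.3727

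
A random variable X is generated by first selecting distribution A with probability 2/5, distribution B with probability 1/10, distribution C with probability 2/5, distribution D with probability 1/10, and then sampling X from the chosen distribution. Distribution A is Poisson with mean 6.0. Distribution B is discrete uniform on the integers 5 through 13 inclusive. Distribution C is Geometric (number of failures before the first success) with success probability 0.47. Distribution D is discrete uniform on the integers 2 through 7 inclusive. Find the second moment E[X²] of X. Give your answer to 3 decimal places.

For each component E[X²] = Var + (mean)², giving A: 42; B: 87.6667; C: 3.67089; D: 23.1667.
Overall E[X²] = 0.4·42 + 0.1·87.6667 + 0.4·3.67089 + 0.1·23.1667 = 29.3517.

29.352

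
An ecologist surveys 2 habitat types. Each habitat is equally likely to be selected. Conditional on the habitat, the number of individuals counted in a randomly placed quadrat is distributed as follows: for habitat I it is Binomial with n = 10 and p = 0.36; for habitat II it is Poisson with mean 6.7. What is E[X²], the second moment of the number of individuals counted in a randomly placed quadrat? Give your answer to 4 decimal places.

33.4270

For each component E[X²] = Var + (mean)², giving I: 15.264; II: 51.59.
Overall E[X²] = 0.5·15.264 + 0.5·51.59 = 33.427.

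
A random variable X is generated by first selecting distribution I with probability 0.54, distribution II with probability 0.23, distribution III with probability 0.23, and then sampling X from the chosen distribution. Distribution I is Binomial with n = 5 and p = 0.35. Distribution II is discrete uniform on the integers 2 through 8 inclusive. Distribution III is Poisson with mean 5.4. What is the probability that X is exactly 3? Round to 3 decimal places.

0.158

Conditional on each component, P(X = 3): I: 0.181147; II: 0.142857; III: 0.118533.
By total probability, P(X = 3) = 0.54·0.181147 + 0.23·0.142857 + 0.23·0.118533 = 0.157939.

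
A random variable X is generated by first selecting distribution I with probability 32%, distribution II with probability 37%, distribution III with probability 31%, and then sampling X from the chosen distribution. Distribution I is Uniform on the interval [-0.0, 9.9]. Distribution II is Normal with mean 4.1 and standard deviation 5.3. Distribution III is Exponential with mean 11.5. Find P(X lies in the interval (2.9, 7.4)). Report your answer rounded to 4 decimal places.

Conditional on each component, P(2.9 < X < 7.4): I: 0.454545; II: 0.322801; III: 0.251648.
By total probability, P(2.9 < X < 7.4) = 0.32·0.454545 + 0.37·0.322801 + 0.31·0.251648 = 0.342902.

0.3429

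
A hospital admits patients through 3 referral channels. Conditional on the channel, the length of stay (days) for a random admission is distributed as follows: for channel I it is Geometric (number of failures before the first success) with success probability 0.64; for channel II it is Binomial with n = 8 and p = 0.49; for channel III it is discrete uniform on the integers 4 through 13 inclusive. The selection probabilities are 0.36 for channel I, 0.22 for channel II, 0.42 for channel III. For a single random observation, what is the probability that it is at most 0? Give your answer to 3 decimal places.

Conditional on each channel, P(X ≤ 0): I: 0.64; II: 0.00457679; III: 0.
By total probability, P(X ≤ 0) = 0.36·0.64 + 0.22·0.00457679 + 0.42·0 = 0.231407.

0.231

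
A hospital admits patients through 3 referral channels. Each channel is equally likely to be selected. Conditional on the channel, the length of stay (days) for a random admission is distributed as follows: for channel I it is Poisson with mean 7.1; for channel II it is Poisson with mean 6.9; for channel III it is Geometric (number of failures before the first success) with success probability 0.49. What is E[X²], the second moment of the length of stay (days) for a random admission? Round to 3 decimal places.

38.409

For each component E[X²] = Var + (mean)², giving I: 57.51; II: 54.51; III: 3.20741.
Overall E[X²] = 0.333333·57.51 + 0.333333·54.51 + 0.333333·3.20741 = 38.4091.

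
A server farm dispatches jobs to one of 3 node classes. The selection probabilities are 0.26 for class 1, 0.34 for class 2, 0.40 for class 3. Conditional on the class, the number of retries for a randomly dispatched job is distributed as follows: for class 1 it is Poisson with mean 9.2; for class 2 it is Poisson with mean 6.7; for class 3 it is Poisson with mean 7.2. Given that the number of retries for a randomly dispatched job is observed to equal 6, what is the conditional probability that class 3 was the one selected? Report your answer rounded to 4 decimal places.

0.4361

Likelihoods P(X=6 | ·): 1: 0.0850913; 2: 0.154648; 3: 0.144458.
Posterior ∝ prior × likelihood. Numerator for 3: 0.4·0.144458 = 0.0577833.
Normalizing constant: 0.26·0.0850913 + 0.34·0.154648 + 0.4·0.144458 = 0.132487.
P(3 | observation) = 0.0577833 / 0.132487 = 0.436142.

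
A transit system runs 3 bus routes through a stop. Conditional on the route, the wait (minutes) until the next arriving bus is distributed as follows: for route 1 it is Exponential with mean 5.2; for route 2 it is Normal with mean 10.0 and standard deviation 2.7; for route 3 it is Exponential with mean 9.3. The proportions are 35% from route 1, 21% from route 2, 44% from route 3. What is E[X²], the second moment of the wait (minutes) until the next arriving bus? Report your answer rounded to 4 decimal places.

For each component E[X²] = Var + (mean)², giving 1: 54.08; 2: 107.29; 3: 172.98.
Overall E[X²] = 0.35·54.08 + 0.21·107.29 + 0.44·172.98 = 117.57.

117.5701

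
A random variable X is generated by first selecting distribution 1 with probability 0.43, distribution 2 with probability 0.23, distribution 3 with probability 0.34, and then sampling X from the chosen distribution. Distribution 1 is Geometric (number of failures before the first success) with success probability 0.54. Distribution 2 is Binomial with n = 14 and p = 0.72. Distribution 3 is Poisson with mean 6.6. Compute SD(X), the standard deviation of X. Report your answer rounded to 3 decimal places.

4.216

Per component, 1: μ=0.851852, E[X²]=2.30316; 2: μ=10.08, E[X²]=104.429; 3: μ=6.6, E[X²]=50.16.
E[X] = 0.43·0.851852 + 0.23·10.08 + 0.34·6.6 = 4.9287.
E[X²] = 0.43·2.30316 + 0.23·104.429 + 0.34·50.16 = 42.0634.
Var(X) = E[X²] − (E[X])² = 42.0634 − 24.292 = 17.7713.
SD(X) = √17.7713 = 4.21561.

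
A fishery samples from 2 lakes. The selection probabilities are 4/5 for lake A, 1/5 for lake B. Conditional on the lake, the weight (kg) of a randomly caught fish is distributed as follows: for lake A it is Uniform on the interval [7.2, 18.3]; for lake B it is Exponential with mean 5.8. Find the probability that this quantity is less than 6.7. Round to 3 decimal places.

0.137

Conditional on each lake, P(X < 6.7): A: 0; B: 0.684997.
By total probability, P(X < 6.7) = 0.8·0 + 0.2·0.684997 = 0.136999.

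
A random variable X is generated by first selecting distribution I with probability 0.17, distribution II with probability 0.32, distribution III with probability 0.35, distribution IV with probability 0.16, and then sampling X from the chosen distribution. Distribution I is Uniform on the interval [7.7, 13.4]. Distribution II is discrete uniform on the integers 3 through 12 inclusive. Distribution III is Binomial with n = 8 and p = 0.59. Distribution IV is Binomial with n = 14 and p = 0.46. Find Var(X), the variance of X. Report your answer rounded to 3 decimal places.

8.411

Per component, I: μ=10.55, E[X²]=114.01; II: μ=7.5, E[X²]=64.5; III: μ=4.72, E[X²]=24.2136; IV: μ=6.44, E[X²]=44.9512.
E[X] = 0.17·10.55 + 0.32·7.5 + 0.35·4.72 + 0.16·6.44 = 6.8759.
E[X²] = 0.17·114.01 + 0.32·64.5 + 0.35·24.2136 + 0.16·44.9512 = 55.6887.
Var(X) = E[X²] − (E[X])² = 55.6887 − 47.278 = 8.41065.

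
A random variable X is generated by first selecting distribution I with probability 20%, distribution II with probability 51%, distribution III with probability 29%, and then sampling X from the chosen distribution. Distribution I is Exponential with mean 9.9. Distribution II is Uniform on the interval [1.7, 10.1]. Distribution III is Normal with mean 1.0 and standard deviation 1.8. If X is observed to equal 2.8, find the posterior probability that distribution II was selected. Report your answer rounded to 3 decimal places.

0.528

Likelihoods f(2.8 | ·): I: 0.0761262; II: 0.119048; III: 0.134428.
Posterior ∝ prior × likelihood. Numerator for II: 0.51·0.119048 = 0.0607143.
Normalizing constant: 0.2·0.0761262 + 0.51·0.119048 + 0.29·0.134428 = 0.114924.
P(II | observation) = 0.0607143 / 0.114924 = 0.528301.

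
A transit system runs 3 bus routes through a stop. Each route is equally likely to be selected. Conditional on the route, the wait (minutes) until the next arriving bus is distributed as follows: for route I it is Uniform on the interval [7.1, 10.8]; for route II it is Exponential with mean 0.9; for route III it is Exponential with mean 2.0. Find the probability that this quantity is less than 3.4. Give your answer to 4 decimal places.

Conditional on each route, P(X < 3.4): I: 0; II: 0.977127; III: 0.817316.
By total probability, P(X < 3.4) = 0.333333·0 + 0.333333·0.977127 + 0.333333·0.817316 = 0.598148.

0.5981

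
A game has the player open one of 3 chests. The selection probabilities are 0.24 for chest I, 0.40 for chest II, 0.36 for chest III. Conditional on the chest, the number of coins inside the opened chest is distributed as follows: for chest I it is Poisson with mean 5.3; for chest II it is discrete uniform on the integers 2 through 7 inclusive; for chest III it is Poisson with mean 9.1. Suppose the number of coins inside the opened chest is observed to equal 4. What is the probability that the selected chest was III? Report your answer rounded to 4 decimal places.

0.0977

Likelihoods P(X=4 | ·): I: 0.164109; II: 0.166667; III: 0.0319062.
Posterior ∝ prior × likelihood. Numerator for III: 0.36·0.0319062 = 0.0114862.
Normalizing constant: 0.24·0.164109 + 0.4·0.166667 + 0.36·0.0319062 = 0.117539.
P(III | observation) = 0.0114862 / 0.117539 = 0.0977226.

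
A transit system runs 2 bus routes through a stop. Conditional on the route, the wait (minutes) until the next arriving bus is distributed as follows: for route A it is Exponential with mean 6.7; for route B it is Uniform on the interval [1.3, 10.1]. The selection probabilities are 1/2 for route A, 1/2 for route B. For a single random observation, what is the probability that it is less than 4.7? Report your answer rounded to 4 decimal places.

0.4453

Conditional on each route, P(X < 4.7): A: 0.504155; B: 0.386364.
By total probability, P(X < 4.7) = 0.5·0.504155 + 0.5·0.386364 = 0.445259.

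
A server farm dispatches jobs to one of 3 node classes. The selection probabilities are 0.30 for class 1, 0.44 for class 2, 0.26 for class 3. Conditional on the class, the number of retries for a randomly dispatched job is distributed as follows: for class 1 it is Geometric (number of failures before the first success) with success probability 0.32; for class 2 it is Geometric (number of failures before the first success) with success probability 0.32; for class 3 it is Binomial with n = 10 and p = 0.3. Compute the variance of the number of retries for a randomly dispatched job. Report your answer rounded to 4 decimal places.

5.6074

Per component, 1: μ=2.125, E[X²]=11.1562; 2: μ=2.125, E[X²]=11.1562; 3: μ=3, E[X²]=11.1.
E[X] = 0.3·2.125 + 0.44·2.125 + 0.26·3 = 2.3525.
E[X²] = 0.3·11.1562 + 0.44·11.1562 + 0.26·11.1 = 11.1416.
Var(X) = E[X²] − (E[X])² = 11.1416 − 5.53426 = 5.60737.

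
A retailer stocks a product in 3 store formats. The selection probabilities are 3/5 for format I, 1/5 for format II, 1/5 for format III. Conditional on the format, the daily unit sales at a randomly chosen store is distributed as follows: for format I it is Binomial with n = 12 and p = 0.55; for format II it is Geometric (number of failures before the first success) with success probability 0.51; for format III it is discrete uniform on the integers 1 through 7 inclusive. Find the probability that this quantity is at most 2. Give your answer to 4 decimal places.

0.2383

Conditional on each format, P(X ≤ 2): I: 0.00787846; II: 0.882351; III: 0.285714.
By total probability, P(X ≤ 2) = 0.6·0.00787846 + 0.2·0.882351 + 0.2·0.285714 = 0.23834.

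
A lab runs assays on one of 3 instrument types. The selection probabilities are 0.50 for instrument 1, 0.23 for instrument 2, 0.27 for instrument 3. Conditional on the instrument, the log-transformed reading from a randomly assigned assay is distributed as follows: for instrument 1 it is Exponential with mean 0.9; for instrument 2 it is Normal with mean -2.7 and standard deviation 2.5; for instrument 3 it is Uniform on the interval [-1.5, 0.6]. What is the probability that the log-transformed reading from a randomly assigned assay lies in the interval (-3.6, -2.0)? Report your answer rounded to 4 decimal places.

Conditional on each instrument, P(-3.6 < X < -2.0): 1: 0; 2: 0.250838; 3: 0.
By total probability, P(-3.6 < X < -2.0) = 0.5·0 + 0.23·0.250838 + 0.27·0 = 0.0576927.

0.0577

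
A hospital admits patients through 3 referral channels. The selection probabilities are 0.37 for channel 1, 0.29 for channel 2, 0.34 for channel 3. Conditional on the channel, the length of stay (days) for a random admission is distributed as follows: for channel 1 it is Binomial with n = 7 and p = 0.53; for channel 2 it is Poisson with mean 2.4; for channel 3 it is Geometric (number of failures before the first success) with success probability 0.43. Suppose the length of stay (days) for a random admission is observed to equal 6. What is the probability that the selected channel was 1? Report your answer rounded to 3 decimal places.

Likelihoods P(X=6 | ·): 1: 0.0729207; 2: 0.0240784; 3: 0.0147475.
Posterior ∝ prior × likelihood. Numerator for 1: 0.37·0.0729207 = 0.0269807.
Normalizing constant: 0.37·0.0729207 + 0.29·0.0240784 + 0.34·0.0147475 = 0.0389776.
P(1 | observation) = 0.0269807 / 0.0389776 = 0.69221.

0.692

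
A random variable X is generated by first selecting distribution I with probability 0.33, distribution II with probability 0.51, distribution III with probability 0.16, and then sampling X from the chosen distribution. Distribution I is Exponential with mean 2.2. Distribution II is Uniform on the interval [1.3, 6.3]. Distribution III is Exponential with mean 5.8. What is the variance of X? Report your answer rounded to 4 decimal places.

Per component, I: μ=2.2, E[X²]=9.68; II: μ=3.8, E[X²]=16.5233; III: μ=5.8, E[X²]=67.28.
E[X] = 0.33·2.2 + 0.51·3.8 + 0.16·5.8 = 3.592.
E[X²] = 0.33·9.68 + 0.51·16.5233 + 0.16·67.28 = 22.3861.
Var(X) = E[X²] − (E[X])² = 22.3861 − 12.9025 = 9.48364.

9.4836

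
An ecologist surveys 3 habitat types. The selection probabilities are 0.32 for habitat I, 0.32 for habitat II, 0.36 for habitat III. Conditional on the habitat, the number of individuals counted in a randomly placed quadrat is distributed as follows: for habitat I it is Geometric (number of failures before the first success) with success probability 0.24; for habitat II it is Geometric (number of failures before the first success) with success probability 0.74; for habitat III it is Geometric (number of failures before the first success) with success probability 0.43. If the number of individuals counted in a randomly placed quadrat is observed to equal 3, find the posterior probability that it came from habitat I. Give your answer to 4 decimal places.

Likelihoods P(X=3 | ·): I: 0.105354; II: 0.0130062; III: 0.079633.
Posterior ∝ prior × likelihood. Numerator for I: 0.32·0.105354 = 0.0337134.
Normalizing constant: 0.32·0.105354 + 0.32·0.0130062 + 0.36·0.079633 = 0.0665432.
P(I | observation) = 0.0337134 / 0.0665432 = 0.506638.

0.5066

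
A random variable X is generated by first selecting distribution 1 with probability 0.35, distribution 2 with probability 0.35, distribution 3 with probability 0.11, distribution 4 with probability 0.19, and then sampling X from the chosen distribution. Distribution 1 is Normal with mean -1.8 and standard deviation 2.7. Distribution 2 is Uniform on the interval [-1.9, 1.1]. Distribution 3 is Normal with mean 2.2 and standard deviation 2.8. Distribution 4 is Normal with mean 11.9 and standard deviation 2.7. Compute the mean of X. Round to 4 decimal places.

1.7330

Component means — 1: -1.8; 2: -0.4; 3: 2.2; 4: 11.9.
E[X] = 0.35·-1.8 + 0.35·-0.4 + 0.11·2.2 + 0.19·11.9 = 1.733.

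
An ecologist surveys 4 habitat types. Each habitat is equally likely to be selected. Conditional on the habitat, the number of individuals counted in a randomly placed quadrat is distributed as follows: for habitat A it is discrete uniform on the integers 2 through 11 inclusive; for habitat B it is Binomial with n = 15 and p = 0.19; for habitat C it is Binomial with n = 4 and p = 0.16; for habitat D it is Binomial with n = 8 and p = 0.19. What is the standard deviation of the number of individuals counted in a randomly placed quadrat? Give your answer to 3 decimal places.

Per component, A: μ=6.5, E[X²]=50.5; B: μ=2.85, E[X²]=10.431; C: μ=0.64, E[X²]=0.9472; D: μ=1.52, E[X²]=3.5416.
E[X] = 0.25·6.5 + 0.25·2.85 + 0.25·0.64 + 0.25·1.52 = 2.8775.
E[X²] = 0.25·50.5 + 0.25·10.431 + 0.25·0.9472 + 0.25·3.5416 = 16.3549.
Var(X) = E[X²] − (E[X])² = 16.3549 − 8.28001 = 8.07494.
SD(X) = √8.07494 = 2.84164.

2.842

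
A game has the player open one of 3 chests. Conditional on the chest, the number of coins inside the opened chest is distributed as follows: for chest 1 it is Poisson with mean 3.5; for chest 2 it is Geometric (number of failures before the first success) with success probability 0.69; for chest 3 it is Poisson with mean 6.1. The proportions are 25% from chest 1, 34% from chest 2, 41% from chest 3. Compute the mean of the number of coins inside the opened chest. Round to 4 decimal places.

Component means — 1: 3.5; 2: 0.449275; 3: 6.1.
E[X] = 0.25·3.5 + 0.34·0.449275 + 0.41·6.1 = 3.52875.

3.5288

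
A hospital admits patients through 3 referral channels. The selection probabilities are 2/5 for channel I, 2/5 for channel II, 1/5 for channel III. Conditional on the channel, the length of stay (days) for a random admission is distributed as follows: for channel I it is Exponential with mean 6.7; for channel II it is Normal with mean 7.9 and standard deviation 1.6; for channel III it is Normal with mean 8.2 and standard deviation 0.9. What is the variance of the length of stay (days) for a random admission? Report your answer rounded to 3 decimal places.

Per component, I: μ=6.7, E[X²]=89.78; II: μ=7.9, E[X²]=64.97; III: μ=8.2, E[X²]=68.05.
E[X] = 0.4·6.7 + 0.4·7.9 + 0.2·8.2 = 7.48.
E[X²] = 0.4·89.78 + 0.4·64.97 + 0.2·68.05 = 75.51.
Var(X) = E[X²] − (E[X])² = 75.51 − 55.9504 = 19.5596.

19.560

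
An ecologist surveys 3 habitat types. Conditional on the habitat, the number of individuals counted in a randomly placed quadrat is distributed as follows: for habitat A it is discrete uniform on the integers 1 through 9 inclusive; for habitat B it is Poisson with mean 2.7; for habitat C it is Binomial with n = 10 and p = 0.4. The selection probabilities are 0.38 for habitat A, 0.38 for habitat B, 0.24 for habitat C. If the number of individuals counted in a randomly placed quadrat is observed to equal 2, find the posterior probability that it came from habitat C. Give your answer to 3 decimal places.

0.177

Likelihoods P(X=2 | ·): A: 0.111111; B: 0.244964; C: 0.120932.
Posterior ∝ prior × likelihood. Numerator for C: 0.24·0.120932 = 0.0290238.
Normalizing constant: 0.38·0.111111 + 0.38·0.244964 + 0.24·0.120932 = 0.164332.
P(C | observation) = 0.0290238 / 0.164332 = 0.176616.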